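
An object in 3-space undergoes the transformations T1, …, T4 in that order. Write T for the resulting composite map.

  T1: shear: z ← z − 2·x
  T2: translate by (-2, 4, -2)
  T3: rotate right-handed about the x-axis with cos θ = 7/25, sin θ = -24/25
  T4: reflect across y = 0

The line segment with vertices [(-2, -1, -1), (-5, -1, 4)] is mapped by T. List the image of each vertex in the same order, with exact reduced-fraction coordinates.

image vertices: (-4, -9/5, -13/5), (-7, -309/25, 12/25)

T1 shear: z ← z − 2·x: (-2, -1, -1) → (-2, -1, 3); (-5, -1, 4) → (-5, -1, 14)
T2 translate by (-2, 4, -2): (-2, -1, 3) → (-4, 3, 1); (-5, -1, 14) → (-7, 3, 12)
T3 rotate right-handed about the x-axis with cos θ = 7/25, sin θ = -24/25: (-4, 3, 1) → (-4, 9/5, -13/5); (-7, 3, 12) → (-7, 309/25, 12/25)
T4 reflect across y = 0: (-4, 9/5, -13/5) → (-4, -9/5, -13/5); (-7, 309/25, 12/25) → (-7, -309/25, 12/25)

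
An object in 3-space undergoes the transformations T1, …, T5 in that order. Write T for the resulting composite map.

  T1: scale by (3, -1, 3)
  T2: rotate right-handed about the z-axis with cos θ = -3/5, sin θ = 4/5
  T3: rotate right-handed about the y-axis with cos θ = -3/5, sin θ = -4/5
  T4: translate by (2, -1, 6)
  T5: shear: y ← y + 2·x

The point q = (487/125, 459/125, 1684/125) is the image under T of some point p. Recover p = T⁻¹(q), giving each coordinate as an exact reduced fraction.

p = (-9/5, 2, -2)

T1 = [3 0 0 0; 0 -1 0 0; 0 0 3 0; 0 0 0 1]
T2·T1 = [-9/5 4/5 0 0; 12/5 3/5 0 0; 0 0 3 0; 0 0 0 1]
T3·…·T1 = [27/25 -12/25 -12/5 0; 12/5 3/5 0 0; -36/25 16/25 -9/5 0; 0 0 0 1]
T4·…·T1 = [27/25 -12/25 -12/5 2; 12/5 3/5 0 -1; -36/25 16/25 -9/5 6; 0 0 0 1]
T5·…·T1 = [27/25 -12/25 -12/5 2; 114/25 -9/25 -24/5 3; -36/25 16/25 -9/5 6; 0 0 0 1]
det M = -9; M⁻¹ = [-31/75 4/15 -4/25 74/75; -42/25 3/5 16/25 -57/25; -4/15 0 -1/5 26/15; 0 0 0 1]
M⁻¹ · (487/125, 459/125, 1684/125)ᵀ = (-9/5, 2, -2)ᵀ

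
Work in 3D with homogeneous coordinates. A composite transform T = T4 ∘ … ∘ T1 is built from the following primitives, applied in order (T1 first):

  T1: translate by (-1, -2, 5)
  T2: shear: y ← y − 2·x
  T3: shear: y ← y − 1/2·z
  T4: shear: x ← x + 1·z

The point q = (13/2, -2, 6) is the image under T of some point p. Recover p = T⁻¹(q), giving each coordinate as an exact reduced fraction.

p = (3/2, 4, 1)

T1 = [1 0 0 -1; 0 1 0 -2; 0 0 1 5; 0 0 0 1]
T2·T1 = [1 0 0 -1; -2 1 0 0; 0 0 1 5; 0 0 0 1]
T3·…·T1 = [1 0 0 -1; -2 1 -1/2 -5/2; 0 0 1 5; 0 0 0 1]
T4·…·T1 = [1 0 1 4; -2 1 -1/2 -5/2; 0 0 1 5; 0 0 0 1]
det M = 1; M⁻¹ = [1 0 -1 1; 2 1 -3/2 2; 0 0 1 -5; 0 0 0 1]
M⁻¹ · (13/2, -2, 6)ᵀ = (3/2, 4, 1)ᵀ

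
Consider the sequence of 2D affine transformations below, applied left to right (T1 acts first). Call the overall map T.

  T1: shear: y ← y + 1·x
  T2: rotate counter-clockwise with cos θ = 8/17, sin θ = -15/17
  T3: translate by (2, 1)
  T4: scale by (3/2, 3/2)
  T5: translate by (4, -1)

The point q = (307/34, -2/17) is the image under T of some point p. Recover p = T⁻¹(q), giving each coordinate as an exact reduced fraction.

p = (1, 0)

T1 = [1 0 0; 1 1 0; 0 0 1]
T2·T1 = [23/17 15/17 0; -7/17 8/17 0; 0 0 1]
T3·…·T1 = [23/17 15/17 2; -7/17 8/17 1; 0 0 1]
T4·…·T1 = [69/34 45/34 3; -21/34 12/17 3/2; 0 0 1]
T5·…·T1 = [69/34 45/34 7; -21/34 12/17 1/2; 0 0 1]
det M = 9/4; M⁻¹ = [16/51 -10/17 -97/51; 14/51 46/51 -121/51; 0 0 1]
M⁻¹ · (307/34, -2/17)ᵀ = (1, 0)ᵀ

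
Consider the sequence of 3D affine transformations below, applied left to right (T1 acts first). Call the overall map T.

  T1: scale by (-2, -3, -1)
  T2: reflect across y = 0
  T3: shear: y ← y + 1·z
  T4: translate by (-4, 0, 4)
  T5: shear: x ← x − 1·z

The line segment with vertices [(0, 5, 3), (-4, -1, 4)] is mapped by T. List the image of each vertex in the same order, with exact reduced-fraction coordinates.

T1 scale by (-2, -3, -1): (0, 5, 3) → (0, -15, -3); (-4, -1, 4) → (8, 3, -4)
T2 reflect across y = 0: (0, -15, -3) → (0, 15, -3); (8, 3, -4) → (8, -3, -4)
T3 shear: y ← y + 1·z: (0, 15, -3) → (0, 12, -3); (8, -3, -4) → (8, -7, -4)
T4 translate by (-4, 0, 4): (0, 12, -3) → (-4, 12, 1); (8, -7, -4) → (4, -7, 0)
T5 shear: x ← x − 1·z: (-4, 12, 1) → (-5, 12, 1); (4, -7, 0) → (4, -7, 0)

image vertices: (-5, 12, 1), (4, -7, 0)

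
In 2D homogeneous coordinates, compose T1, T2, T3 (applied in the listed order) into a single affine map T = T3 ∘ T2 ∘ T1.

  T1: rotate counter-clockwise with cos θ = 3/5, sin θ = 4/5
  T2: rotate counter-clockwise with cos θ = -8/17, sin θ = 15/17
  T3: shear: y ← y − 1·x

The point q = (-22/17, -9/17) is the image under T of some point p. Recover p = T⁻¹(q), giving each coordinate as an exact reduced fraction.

T1 = [3/5 -4/5 0; 4/5 3/5 0; 0 0 1]
T2·T1 = [-84/85 -13/85 0; 13/85 -84/85 0; 0 0 1]
T3·…·T1 = [-84/85 -13/85 0; 97/85 -71/85 0; 0 0 1]
det M = 1; M⁻¹ = [-71/85 13/85 0; -97/85 -84/85 0; 0 0 1]
M⁻¹ · (-22/17, -9/17)ᵀ = (1, 2)ᵀ

p = (1, 2)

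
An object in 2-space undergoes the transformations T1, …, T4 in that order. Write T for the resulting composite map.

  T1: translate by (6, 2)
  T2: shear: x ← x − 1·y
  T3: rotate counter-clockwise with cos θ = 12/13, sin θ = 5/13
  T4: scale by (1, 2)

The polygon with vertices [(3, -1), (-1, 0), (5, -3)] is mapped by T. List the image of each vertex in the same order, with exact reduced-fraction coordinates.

image vertices: (7, 8), (2, 6), (149/13, 96/13)

T1 translate by (6, 2): (3, -1) → (9, 1); (-1, 0) → (5, 2); (5, -3) → (11, -1)
T2 shear: x ← x − 1·y: (9, 1) → (8, 1); (5, 2) → (3, 2); (11, -1) → (12, -1)
T3 rotate counter-clockwise with cos θ = 12/13, sin θ = 5/13: (8, 1) → (7, 4); (3, 2) → (2, 3); (12, -1) → (149/13, 48/13)
T4 scale by (1, 2): (7, 4) → (7, 8); (2, 3) → (2, 6); (149/13, 48/13) → (149/13, 96/13)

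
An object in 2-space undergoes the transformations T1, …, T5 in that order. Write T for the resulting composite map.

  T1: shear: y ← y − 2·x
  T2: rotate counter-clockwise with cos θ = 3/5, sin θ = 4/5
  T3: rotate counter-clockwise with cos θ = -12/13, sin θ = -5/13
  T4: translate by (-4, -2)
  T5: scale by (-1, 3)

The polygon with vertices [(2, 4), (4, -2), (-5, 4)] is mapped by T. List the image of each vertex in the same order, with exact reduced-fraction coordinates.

image vertices: (292/65, -768/65), (954/65, -666/65), (-54/5, -9/5)

T1 shear: y ← y − 2·x: (2, 4) → (2, 0); (4, -2) → (4, -10); (-5, 4) → (-5, 14)
T2 rotate counter-clockwise with cos θ = 3/5, sin θ = 4/5: (2, 0) → (6/5, 8/5); (4, -10) → (52/5, -14/5); (-5, 14) → (-71/5, 22/5)
T3 rotate counter-clockwise with cos θ = -12/13, sin θ = -5/13: (6/5, 8/5) → (-32/65, -126/65); (52/5, -14/5) → (-694/65, -92/65); (-71/5, 22/5) → (74/5, 7/5)
T4 translate by (-4, -2): (-32/65, -126/65) → (-292/65, -256/65); (-694/65, -92/65) → (-954/65, -222/65); (74/5, 7/5) → (54/5, -3/5)
T5 scale by (-1, 3): (-292/65, -256/65) → (292/65, -768/65); (-954/65, -222/65) → (954/65, -666/65); (54/5, -3/5) → (-54/5, -9/5)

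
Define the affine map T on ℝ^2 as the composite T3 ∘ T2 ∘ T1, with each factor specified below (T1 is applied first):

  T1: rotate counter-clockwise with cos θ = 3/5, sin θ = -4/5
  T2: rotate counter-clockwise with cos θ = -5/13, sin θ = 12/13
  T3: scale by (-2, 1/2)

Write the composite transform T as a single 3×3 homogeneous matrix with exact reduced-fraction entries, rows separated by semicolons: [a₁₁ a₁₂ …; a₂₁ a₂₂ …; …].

T1 = [3/5 4/5 0; -4/5 3/5 0; 0 0 1]
T2·T1 = [33/65 -56/65 0; 56/65 33/65 0; 0 0 1]
T3·…·T1 = [-66/65 112/65 0; 28/65 33/130 0; 0 0 1]

T = [-66/65 112/65 0; 28/65 33/130 0; 0 0 1]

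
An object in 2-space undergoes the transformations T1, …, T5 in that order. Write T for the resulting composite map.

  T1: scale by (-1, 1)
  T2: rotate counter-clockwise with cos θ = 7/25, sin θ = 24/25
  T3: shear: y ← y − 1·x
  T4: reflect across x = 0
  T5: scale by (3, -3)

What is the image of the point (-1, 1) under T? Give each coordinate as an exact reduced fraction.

T(p) = (51/25, -144/25)

T1 scale by (-1, 1): (-1, 1) → (1, 1)
T2 rotate counter-clockwise with cos θ = 7/25, sin θ = 24/25: (1, 1) → (-17/25, 31/25)
T3 shear: y ← y − 1·x: (-17/25, 31/25) → (-17/25, 48/25)
T4 reflect across x = 0: (-17/25, 48/25) → (17/25, 48/25)
T5 scale by (3, -3): (17/25, 48/25) → (51/25, -144/25)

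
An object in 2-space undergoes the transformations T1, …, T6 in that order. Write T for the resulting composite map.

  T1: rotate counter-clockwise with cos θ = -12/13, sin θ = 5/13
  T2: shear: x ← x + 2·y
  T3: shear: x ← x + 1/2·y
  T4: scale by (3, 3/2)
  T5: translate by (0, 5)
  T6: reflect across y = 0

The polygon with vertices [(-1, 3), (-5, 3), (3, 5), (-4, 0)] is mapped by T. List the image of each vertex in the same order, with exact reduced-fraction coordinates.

T1 rotate counter-clockwise with cos θ = -12/13, sin θ = 5/13: (-1, 3) → (-3/13, -41/13); (-5, 3) → (45/13, -61/13); (3, 5) → (-61/13, -45/13); (-4, 0) → (48/13, -20/13)
T2 shear: x ← x + 2·y: (-3/13, -41/13) → (-85/13, -41/13); (45/13, -61/13) → (-77/13, -61/13); (-61/13, -45/13) → (-151/13, -45/13); (48/13, -20/13) → (8/13, -20/13)
T3 shear: x ← x + 1/2·y: (-85/13, -41/13) → (-211/26, -41/13); (-77/13, -61/13) → (-215/26, -61/13); (-151/13, -45/13) → (-347/26, -45/13); (8/13, -20/13) → (-2/13, -20/13)
T4 scale by (3, 3/2): (-211/26, -41/13) → (-633/26, -123/26); (-215/26, -61/13) → (-645/26, -183/26); (-347/26, -45/13) → (-1041/26, -135/26); (-2/13, -20/13) → (-6/13, -30/13)
T5 translate by (0, 5): (-633/26, -123/26) → (-633/26, 7/26); (-645/26, -183/26) → (-645/26, -53/26); (-1041/26, -135/26) → (-1041/26, -5/26); (-6/13, -30/13) → (-6/13, 35/13)
T6 reflect across y = 0: (-633/26, 7/26) → (-633/26, -7/26); (-645/26, -53/26) → (-645/26, 53/26); (-1041/26, -5/26) → (-1041/26, 5/26); (-6/13, 35/13) → (-6/13, -35/13)

image vertices: (-633/26, -7/26), (-645/26, 53/26), (-1041/26, 5/26), (-6/13, -35/13)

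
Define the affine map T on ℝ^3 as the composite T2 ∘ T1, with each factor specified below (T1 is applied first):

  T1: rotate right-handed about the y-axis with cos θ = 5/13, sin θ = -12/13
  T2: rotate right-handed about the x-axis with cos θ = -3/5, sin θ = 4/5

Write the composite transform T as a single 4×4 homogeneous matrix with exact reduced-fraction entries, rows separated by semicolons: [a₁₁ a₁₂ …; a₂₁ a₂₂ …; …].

T = [5/13 0 -12/13 0; -48/65 -3/5 -4/13 0; -36/65 4/5 -3/13 0; 0 0 0 1]

T1 = [5/13 0 -12/13 0; 0 1 0 0; 12/13 0 5/13 0; 0 0 0 1]
T2·T1 = [5/13 0 -12/13 0; -48/65 -3/5 -4/13 0; -36/65 4/5 -3/13 0; 0 0 0 1]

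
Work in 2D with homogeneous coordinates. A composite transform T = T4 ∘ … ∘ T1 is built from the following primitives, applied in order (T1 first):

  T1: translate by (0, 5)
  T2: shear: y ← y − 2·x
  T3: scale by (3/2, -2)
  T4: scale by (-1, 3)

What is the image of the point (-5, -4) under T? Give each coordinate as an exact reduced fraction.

T1 translate by (0, 5): (-5, -4) → (-5, 1)
T2 shear: y ← y − 2·x: (-5, 1) → (-5, 11)
T3 scale by (3/2, -2): (-5, 11) → (-15/2, -22)
T4 scale by (-1, 3): (-15/2, -22) → (15/2, -66)

T(p) = (15/2, -66)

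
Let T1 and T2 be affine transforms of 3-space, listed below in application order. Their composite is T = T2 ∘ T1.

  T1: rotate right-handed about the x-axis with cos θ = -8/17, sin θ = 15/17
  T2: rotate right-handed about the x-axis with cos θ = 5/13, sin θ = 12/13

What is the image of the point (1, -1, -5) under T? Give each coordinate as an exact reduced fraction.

T(p) = (1, 115/221, 1121/221)

T1 rotate right-handed about the x-axis with cos θ = -8/17, sin θ = 15/17: (1, -1, -5) → (1, 83/17, 25/17)
T2 rotate right-handed about the x-axis with cos θ = 5/13, sin θ = 12/13: (1, 83/17, 25/17) → (1, 115/221, 1121/221)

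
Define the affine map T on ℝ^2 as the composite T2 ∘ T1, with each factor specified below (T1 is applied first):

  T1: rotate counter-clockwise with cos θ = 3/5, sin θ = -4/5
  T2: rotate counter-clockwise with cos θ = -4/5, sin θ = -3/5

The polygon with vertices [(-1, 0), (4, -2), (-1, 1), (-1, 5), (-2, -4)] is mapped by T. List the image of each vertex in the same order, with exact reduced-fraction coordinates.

T1 rotate counter-clockwise with cos θ = 3/5, sin θ = -4/5: (-1, 0) → (-3/5, 4/5); (4, -2) → (4/5, -22/5); (-1, 1) → (1/5, 7/5); (-1, 5) → (17/5, 19/5); (-2, -4) → (-22/5, -4/5)
T2 rotate counter-clockwise with cos θ = -4/5, sin θ = -3/5: (-3/5, 4/5) → (24/25, -7/25); (4/5, -22/5) → (-82/25, 76/25); (1/5, 7/5) → (17/25, -31/25); (17/5, 19/5) → (-11/25, -127/25); (-22/5, -4/5) → (76/25, 82/25)

image vertices: (24/25, -7/25), (-82/25, 76/25), (17/25, -31/25), (-11/25, -127/25), (76/25, 82/25)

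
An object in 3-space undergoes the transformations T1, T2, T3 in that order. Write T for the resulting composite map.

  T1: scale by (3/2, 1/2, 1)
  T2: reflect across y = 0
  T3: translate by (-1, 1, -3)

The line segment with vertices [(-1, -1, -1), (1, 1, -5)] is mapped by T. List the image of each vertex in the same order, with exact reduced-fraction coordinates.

T1 scale by (3/2, 1/2, 1): (-1, -1, -1) → (-3/2, -1/2, -1); (1, 1, -5) → (3/2, 1/2, -5)
T2 reflect across y = 0: (-3/2, -1/2, -1) → (-3/2, 1/2, -1); (3/2, 1/2, -5) → (3/2, -1/2, -5)
T3 translate by (-1, 1, -3): (-3/2, 1/2, -1) → (-5/2, 3/2, -4); (3/2, -1/2, -5) → (1/2, 1/2, -8)

image vertices: (-5/2, 3/2, -4), (1/2, 1/2, -8)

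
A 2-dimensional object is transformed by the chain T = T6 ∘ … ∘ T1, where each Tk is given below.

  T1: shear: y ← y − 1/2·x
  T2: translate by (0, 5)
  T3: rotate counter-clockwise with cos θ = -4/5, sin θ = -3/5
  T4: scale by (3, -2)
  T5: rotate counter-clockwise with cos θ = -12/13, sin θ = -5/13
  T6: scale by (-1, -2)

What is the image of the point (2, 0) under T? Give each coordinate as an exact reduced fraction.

T(p) = (-76/65, 1176/65)

T1 shear: y ← y − 1/2·x: (2, 0) → (2, -1)
T2 translate by (0, 5): (2, -1) → (2, 4)
T3 rotate counter-clockwise with cos θ = -4/5, sin θ = -3/5: (2, 4) → (4/5, -22/5)
T4 scale by (3, -2): (4/5, -22/5) → (12/5, 44/5)
T5 rotate counter-clockwise with cos θ = -12/13, sin θ = -5/13: (12/5, 44/5) → (76/65, -588/65)
T6 scale by (-1, -2): (76/65, -588/65) → (-76/65, 1176/65)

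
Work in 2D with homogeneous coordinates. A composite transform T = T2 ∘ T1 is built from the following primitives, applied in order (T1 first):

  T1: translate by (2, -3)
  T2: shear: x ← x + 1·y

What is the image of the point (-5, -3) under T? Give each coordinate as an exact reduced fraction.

T1 translate by (2, -3): (-5, -3) → (-3, -6)
T2 shear: x ← x + 1·y: (-3, -6) → (-9, -6)

T(p) = (-9, -6)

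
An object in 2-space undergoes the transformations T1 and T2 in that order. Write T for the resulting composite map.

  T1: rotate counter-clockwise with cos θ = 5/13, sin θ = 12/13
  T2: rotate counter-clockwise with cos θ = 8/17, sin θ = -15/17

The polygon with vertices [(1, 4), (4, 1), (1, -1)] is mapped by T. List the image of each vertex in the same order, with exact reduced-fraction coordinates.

T1 rotate counter-clockwise with cos θ = 5/13, sin θ = 12/13: (1, 4) → (-43/13, 32/13); (4, 1) → (8/13, 53/13); (1, -1) → (17/13, 7/13)
T2 rotate counter-clockwise with cos θ = 8/17, sin θ = -15/17: (-43/13, 32/13) → (8/13, 53/13); (8/13, 53/13) → (859/221, 304/221); (17/13, 7/13) → (241/221, -199/221)

image vertices: (8/13, 53/13), (859/221, 304/221), (241/221, -199/221)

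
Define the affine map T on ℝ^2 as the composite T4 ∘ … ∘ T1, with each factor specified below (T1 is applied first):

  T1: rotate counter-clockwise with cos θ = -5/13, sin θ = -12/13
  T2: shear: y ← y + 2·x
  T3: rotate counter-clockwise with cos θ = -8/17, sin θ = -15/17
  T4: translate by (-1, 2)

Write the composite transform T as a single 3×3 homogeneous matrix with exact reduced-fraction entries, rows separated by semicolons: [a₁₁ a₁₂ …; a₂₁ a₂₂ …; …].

T = [-290/221 189/221 -1; 251/221 -332/221 2; 0 0 1]

T1 = [-5/13 12/13 0; -12/13 -5/13 0; 0 0 1]
T2·T1 = [-5/13 12/13 0; -22/13 19/13 0; 0 0 1]
T3·…·T1 = [-290/221 189/221 0; 251/221 -332/221 0; 0 0 1]
T4·…·T1 = [-290/221 189/221 -1; 251/221 -332/221 2; 0 0 1]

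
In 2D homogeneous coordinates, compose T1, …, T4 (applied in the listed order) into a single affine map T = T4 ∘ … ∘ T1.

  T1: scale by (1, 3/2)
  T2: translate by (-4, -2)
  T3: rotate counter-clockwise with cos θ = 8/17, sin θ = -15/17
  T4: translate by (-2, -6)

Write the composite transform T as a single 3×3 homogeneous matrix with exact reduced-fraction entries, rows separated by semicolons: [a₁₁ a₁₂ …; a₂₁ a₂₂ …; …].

T1 = [1 0 0; 0 3/2 0; 0 0 1]
T2·T1 = [1 0 -4; 0 3/2 -2; 0 0 1]
T3·…·T1 = [8/17 45/34 -62/17; -15/17 12/17 44/17; 0 0 1]
T4·…·T1 = [8/17 45/34 -96/17; -15/17 12/17 -58/17; 0 0 1]

T = [8/17 45/34 -96/17; -15/17 12/17 -58/17; 0 0 1]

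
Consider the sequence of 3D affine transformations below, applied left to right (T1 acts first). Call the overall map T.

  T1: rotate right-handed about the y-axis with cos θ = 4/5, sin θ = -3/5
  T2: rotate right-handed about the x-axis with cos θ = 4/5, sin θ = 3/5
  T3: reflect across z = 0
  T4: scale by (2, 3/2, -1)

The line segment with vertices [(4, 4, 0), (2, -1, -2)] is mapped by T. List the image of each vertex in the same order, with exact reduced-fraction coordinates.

T1 rotate right-handed about the y-axis with cos θ = 4/5, sin θ = -3/5: (4, 4, 0) → (16/5, 4, 12/5); (2, -1, -2) → (14/5, -1, -2/5)
T2 rotate right-handed about the x-axis with cos θ = 4/5, sin θ = 3/5: (16/5, 4, 12/5) → (16/5, 44/25, 108/25); (14/5, -1, -2/5) → (14/5, -14/25, -23/25)
T3 reflect across z = 0: (16/5, 44/25, 108/25) → (16/5, 44/25, -108/25); (14/5, -14/25, -23/25) → (14/5, -14/25, 23/25)
T4 scale by (2, 3/2, -1): (16/5, 44/25, -108/25) → (32/5, 66/25, 108/25); (14/5, -14/25, 23/25) → (28/5, -21/25, -23/25)

image vertices: (32/5, 66/25, 108/25), (28/5, -21/25, -23/25)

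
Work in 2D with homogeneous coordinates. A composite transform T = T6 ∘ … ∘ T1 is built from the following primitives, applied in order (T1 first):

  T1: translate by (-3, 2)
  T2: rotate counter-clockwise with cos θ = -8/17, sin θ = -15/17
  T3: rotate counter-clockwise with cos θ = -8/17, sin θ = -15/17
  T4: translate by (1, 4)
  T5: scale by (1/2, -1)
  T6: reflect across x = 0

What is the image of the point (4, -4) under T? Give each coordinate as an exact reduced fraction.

T1 translate by (-3, 2): (4, -4) → (1, -2)
T2 rotate counter-clockwise with cos θ = -8/17, sin θ = -15/17: (1, -2) → (-38/17, 1/17)
T3 rotate counter-clockwise with cos θ = -8/17, sin θ = -15/17: (-38/17, 1/17) → (319/289, 562/289)
T4 translate by (1, 4): (319/289, 562/289) → (608/289, 1718/289)
T5 scale by (1/2, -1): (608/289, 1718/289) → (304/289, -1718/289)
T6 reflect across x = 0: (304/289, -1718/289) → (-304/289, -1718/289)

T(p) = (-304/289, -1718/289)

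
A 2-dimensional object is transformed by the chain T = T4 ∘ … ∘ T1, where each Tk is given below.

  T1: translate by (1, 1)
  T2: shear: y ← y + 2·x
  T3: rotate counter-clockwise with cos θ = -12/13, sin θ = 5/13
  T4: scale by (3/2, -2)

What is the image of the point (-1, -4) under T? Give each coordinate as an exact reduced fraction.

T(p) = (45/26, -72/13)

T1 translate by (1, 1): (-1, -4) → (0, -3)
T2 shear: y ← y + 2·x: (0, -3) → (0, -3)
T3 rotate counter-clockwise with cos θ = -12/13, sin θ = 5/13: (0, -3) → (15/13, 36/13)
T4 scale by (3/2, -2): (15/13, 36/13) → (45/26, -72/13)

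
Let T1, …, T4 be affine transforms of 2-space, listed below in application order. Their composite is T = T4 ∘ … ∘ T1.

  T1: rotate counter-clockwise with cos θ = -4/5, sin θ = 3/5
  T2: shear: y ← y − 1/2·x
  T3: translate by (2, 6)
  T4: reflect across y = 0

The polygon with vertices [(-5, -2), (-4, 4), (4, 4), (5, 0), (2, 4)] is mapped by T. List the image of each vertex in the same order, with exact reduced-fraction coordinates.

image vertices: (36/5, -2), (14/5, 0), (-18/5, -8), (-2, -11), (-2, -6)

T1 rotate counter-clockwise with cos θ = -4/5, sin θ = 3/5: (-5, -2) → (26/5, -7/5); (-4, 4) → (4/5, -28/5); (4, 4) → (-28/5, -4/5); (5, 0) → (-4, 3); (2, 4) → (-4, -2)
T2 shear: y ← y − 1/2·x: (26/5, -7/5) → (26/5, -4); (4/5, -28/5) → (4/5, -6); (-28/5, -4/5) → (-28/5, 2); (-4, 3) → (-4, 5); (-4, -2) → (-4, 0)
T3 translate by (2, 6): (26/5, -4) → (36/5, 2); (4/5, -6) → (14/5, 0); (-28/5, 2) → (-18/5, 8); (-4, 5) → (-2, 11); (-4, 0) → (-2, 6)
T4 reflect across y = 0: (36/5, 2) → (36/5, -2); (14/5, 0) → (14/5, 0); (-18/5, 8) → (-18/5, -8); (-2, 11) → (-2, -11); (-2, 6) → (-2, -6)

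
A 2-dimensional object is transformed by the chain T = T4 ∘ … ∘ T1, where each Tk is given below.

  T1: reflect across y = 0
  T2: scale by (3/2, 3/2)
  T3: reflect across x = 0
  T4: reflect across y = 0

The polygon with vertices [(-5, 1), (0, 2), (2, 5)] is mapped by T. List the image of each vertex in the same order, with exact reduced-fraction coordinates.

image vertices: (15/2, 3/2), (0, 3), (-3, 15/2)

T1 reflect across y = 0: (-5, 1) → (-5, -1); (0, 2) → (0, -2); (2, 5) → (2, -5)
T2 scale by (3/2, 3/2): (-5, -1) → (-15/2, -3/2); (0, -2) → (0, -3); (2, -5) → (3, -15/2)
T3 reflect across x = 0: (-15/2, -3/2) → (15/2, -3/2); (0, -3) → (0, -3); (3, -15/2) → (-3, -15/2)
T4 reflect across y = 0: (15/2, -3/2) → (15/2, 3/2); (0, -3) → (0, 3); (-3, -15/2) → (-3, 15/2)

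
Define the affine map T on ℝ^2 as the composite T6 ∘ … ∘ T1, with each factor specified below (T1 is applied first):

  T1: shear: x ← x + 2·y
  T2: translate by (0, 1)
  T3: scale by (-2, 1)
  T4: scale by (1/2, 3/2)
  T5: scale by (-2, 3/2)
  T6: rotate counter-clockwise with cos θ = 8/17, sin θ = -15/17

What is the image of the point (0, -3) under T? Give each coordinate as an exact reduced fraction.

T1 shear: x ← x + 2·y: (0, -3) → (-6, -3)
T2 translate by (0, 1): (-6, -3) → (-6, -2)
T3 scale by (-2, 1): (-6, -2) → (12, -2)
T4 scale by (1/2, 3/2): (12, -2) → (6, -3)
T5 scale by (-2, 3/2): (6, -3) → (-12, -9/2)
T6 rotate counter-clockwise with cos θ = 8/17, sin θ = -15/17: (-12, -9/2) → (-327/34, 144/17)

T(p) = (-327/34, 144/17)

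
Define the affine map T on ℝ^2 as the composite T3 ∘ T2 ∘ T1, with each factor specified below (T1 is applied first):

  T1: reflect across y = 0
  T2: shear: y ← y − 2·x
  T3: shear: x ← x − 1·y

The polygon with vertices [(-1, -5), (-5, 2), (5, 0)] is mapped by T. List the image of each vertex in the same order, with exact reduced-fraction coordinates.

image vertices: (-8, 7), (-13, 8), (15, -10)

T1 reflect across y = 0: (-1, -5) → (-1, 5); (-5, 2) → (-5, -2); (5, 0) → (5, 0)
T2 shear: y ← y − 2·x: (-1, 5) → (-1, 7); (-5, -2) → (-5, 8); (5, 0) → (5, -10)
T3 shear: x ← x − 1·y: (-1, 7) → (-8, 7); (-5, 8) → (-13, 8); (5, -10) → (15, -10)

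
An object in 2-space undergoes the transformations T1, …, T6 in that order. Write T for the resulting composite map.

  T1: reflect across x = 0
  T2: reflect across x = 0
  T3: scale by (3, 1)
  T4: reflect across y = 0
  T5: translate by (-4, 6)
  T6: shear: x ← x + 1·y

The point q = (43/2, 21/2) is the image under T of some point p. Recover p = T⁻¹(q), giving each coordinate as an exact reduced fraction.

p = (5, -9/2)

T1 = [-1 0 0; 0 1 0; 0 0 1]
T2·T1 = [1 0 0; 0 1 0; 0 0 1]
T3·…·T1 = [3 0 0; 0 1 0; 0 0 1]
T4·…·T1 = [3 0 0; 0 -1 0; 0 0 1]
T5·…·T1 = [3 0 -4; 0 -1 6; 0 0 1]
T6·…·T1 = [3 -1 2; 0 -1 6; 0 0 1]
det M = -3; M⁻¹ = [1/3 -1/3 4/3; 0 -1 6; 0 0 1]
M⁻¹ · (43/2, 21/2)ᵀ = (5, -9/2)ᵀ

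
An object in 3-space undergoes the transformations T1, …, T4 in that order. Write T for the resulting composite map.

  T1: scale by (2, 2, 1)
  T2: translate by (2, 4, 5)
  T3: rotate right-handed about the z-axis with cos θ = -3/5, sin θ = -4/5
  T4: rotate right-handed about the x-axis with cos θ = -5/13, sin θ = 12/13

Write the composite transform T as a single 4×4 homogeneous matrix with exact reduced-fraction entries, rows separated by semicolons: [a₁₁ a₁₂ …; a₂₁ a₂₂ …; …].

T = [-6/5 8/5 0 2; 8/13 6/13 -12/13 -40/13; -96/65 -72/65 -5/13 -73/13; 0 0 0 1]

T1 = [2 0 0 0; 0 2 0 0; 0 0 1 0; 0 0 0 1]
T2·T1 = [2 0 0 2; 0 2 0 4; 0 0 1 5; 0 0 0 1]
T3·…·T1 = [-6/5 8/5 0 2; -8/5 -6/5 0 -4; 0 0 1 5; 0 0 0 1]
T4·…·T1 = [-6/5 8/5 0 2; 8/13 6/13 -12/13 -40/13; -96/65 -72/65 -5/13 -73/13; 0 0 0 1]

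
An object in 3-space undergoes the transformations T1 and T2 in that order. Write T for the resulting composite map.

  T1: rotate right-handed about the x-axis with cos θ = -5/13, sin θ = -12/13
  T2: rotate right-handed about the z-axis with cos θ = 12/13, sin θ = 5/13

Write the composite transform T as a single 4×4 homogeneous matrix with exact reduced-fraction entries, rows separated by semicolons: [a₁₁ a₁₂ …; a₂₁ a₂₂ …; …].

T = [12/13 25/169 -60/169 0; 5/13 -60/169 144/169 0; 0 -12/13 -5/13 0; 0 0 0 1]

T1 = [1 0 0 0; 0 -5/13 12/13 0; 0 -12/13 -5/13 0; 0 0 0 1]
T2·T1 = [12/13 25/169 -60/169 0; 5/13 -60/169 144/169 0; 0 -12/13 -5/13 0; 0 0 0 1]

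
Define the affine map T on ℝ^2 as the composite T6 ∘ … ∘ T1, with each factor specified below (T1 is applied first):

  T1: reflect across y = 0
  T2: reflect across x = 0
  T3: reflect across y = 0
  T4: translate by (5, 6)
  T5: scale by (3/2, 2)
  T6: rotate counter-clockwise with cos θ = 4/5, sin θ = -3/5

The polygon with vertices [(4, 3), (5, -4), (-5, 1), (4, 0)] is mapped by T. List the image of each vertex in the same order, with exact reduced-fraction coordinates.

T1 reflect across y = 0: (4, 3) → (4, -3); (5, -4) → (5, 4); (-5, 1) → (-5, -1); (4, 0) → (4, 0)
T2 reflect across x = 0: (4, -3) → (-4, -3); (5, 4) → (-5, 4); (-5, -1) → (5, -1); (4, 0) → (-4, 0)
T3 reflect across y = 0: (-4, -3) → (-4, 3); (-5, 4) → (-5, -4); (5, -1) → (5, 1); (-4, 0) → (-4, 0)
T4 translate by (5, 6): (-4, 3) → (1, 9); (-5, -4) → (0, 2); (5, 1) → (10, 7); (-4, 0) → (1, 6)
T5 scale by (3/2, 2): (1, 9) → (3/2, 18); (0, 2) → (0, 4); (10, 7) → (15, 14); (1, 6) → (3/2, 12)
T6 rotate counter-clockwise with cos θ = 4/5, sin θ = -3/5: (3/2, 18) → (12, 27/2); (0, 4) → (12/5, 16/5); (15, 14) → (102/5, 11/5); (3/2, 12) → (42/5, 87/10)

image vertices: (12, 27/2), (12/5, 16/5), (102/5, 11/5), (42/5, 87/10)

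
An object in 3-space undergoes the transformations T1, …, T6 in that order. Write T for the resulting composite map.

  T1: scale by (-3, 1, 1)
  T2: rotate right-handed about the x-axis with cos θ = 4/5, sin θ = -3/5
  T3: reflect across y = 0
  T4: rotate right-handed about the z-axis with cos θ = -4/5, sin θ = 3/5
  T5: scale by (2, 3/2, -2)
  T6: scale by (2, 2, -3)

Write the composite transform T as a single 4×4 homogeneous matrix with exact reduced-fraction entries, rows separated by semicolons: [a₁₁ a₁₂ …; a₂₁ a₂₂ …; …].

T1 = [-3 0 0 0; 0 1 0 0; 0 0 1 0; 0 0 0 1]
T2·T1 = [-3 0 0 0; 0 4/5 3/5 0; 0 -3/5 4/5 0; 0 0 0 1]
T3·…·T1 = [-3 0 0 0; 0 -4/5 -3/5 0; 0 -3/5 4/5 0; 0 0 0 1]
T4·…·T1 = [12/5 12/25 9/25 0; -9/5 16/25 12/25 0; 0 -3/5 4/5 0; 0 0 0 1]
T5·…·T1 = [24/5 24/25 18/25 0; -27/10 24/25 18/25 0; 0 6/5 -8/5 0; 0 0 0 1]
T6·…·T1 = [48/5 48/25 36/25 0; -27/5 48/25 36/25 0; 0 -18/5 24/5 0; 0 0 0 1]

T = [48/5 48/25 36/25 0; -27/5 48/25 36/25 0; 0 -18/5 24/5 0; 0 0 0 1]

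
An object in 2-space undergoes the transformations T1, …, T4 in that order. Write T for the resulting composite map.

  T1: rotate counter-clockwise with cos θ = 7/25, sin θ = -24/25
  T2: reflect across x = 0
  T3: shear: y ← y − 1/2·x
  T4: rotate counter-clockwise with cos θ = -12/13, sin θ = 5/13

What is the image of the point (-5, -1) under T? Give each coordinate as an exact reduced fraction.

T(p) = (-2251/650, -707/325)

T1 rotate counter-clockwise with cos θ = 7/25, sin θ = -24/25: (-5, -1) → (-59/25, 113/25)
T2 reflect across x = 0: (-59/25, 113/25) → (59/25, 113/25)
T3 shear: y ← y − 1/2·x: (59/25, 113/25) → (59/25, 167/50)
T4 rotate counter-clockwise with cos θ = -12/13, sin θ = 5/13: (59/25, 167/50) → (-2251/650, -707/325)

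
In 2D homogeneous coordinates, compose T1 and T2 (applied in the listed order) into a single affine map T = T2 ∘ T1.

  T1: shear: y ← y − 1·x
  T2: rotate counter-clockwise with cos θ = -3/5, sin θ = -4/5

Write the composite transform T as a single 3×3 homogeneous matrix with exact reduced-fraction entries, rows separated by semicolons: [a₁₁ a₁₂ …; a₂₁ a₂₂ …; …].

T1 = [1 0 0; -1 1 0; 0 0 1]
T2·T1 = [-7/5 4/5 0; -1/5 -3/5 0; 0 0 1]

T = [-7/5 4/5 0; -1/5 -3/5 0; 0 0 1]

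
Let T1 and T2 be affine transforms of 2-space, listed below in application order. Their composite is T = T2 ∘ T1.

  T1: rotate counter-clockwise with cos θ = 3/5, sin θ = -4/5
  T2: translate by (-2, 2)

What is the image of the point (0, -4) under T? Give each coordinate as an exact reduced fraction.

T1 rotate counter-clockwise with cos θ = 3/5, sin θ = -4/5: (0, -4) → (-16/5, -12/5)
T2 translate by (-2, 2): (-16/5, -12/5) → (-26/5, -2/5)

T(p) = (-26/5, -2/5)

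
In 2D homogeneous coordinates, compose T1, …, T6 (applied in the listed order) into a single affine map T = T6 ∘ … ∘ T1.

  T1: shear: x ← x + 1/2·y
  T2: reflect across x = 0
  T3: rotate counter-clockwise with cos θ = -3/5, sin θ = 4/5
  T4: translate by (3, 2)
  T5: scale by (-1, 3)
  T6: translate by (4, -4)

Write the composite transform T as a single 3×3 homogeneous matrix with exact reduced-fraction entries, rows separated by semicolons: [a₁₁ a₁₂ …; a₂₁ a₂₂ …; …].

T1 = [1 1/2 0; 0 1 0; 0 0 1]
T2·T1 = [-1 -1/2 0; 0 1 0; 0 0 1]
T3·…·T1 = [3/5 -1/2 0; -4/5 -1 0; 0 0 1]
T4·…·T1 = [3/5 -1/2 3; -4/5 -1 2; 0 0 1]
T5·…·T1 = [-3/5 1/2 -3; -12/5 -3 6; 0 0 1]
T6·…·T1 = [-3/5 1/2 1; -12/5 -3 2; 0 0 1]

T = [-3/5 1/2 1; -12/5 -3 2; 0 0 1]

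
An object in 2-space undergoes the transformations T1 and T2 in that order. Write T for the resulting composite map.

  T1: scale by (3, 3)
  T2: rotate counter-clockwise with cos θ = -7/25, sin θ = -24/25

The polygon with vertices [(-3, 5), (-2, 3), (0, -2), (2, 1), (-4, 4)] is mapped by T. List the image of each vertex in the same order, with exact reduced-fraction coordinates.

image vertices: (423/25, 111/25), (258/25, 81/25), (-144/25, 42/25), (6/5, -33/5), (372/25, 204/25)

T1 scale by (3, 3): (-3, 5) → (-9, 15); (-2, 3) → (-6, 9); (0, -2) → (0, -6); (2, 1) → (6, 3); (-4, 4) → (-12, 12)
T2 rotate counter-clockwise with cos θ = -7/25, sin θ = -24/25: (-9, 15) → (423/25, 111/25); (-6, 9) → (258/25, 81/25); (0, -6) → (-144/25, 42/25); (6, 3) → (6/5, -33/5); (-12, 12) → (372/25, 204/25)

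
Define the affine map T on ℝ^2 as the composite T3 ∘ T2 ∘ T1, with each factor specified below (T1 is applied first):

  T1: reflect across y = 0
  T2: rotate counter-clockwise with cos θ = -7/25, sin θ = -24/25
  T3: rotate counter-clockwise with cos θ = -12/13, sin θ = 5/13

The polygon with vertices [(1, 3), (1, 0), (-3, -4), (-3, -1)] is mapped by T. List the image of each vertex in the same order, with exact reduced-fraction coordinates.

T1 reflect across y = 0: (1, 3) → (1, -3); (1, 0) → (1, 0); (-3, -4) → (-3, 4); (-3, -1) → (-3, 1)
T2 rotate counter-clockwise with cos θ = -7/25, sin θ = -24/25: (1, -3) → (-79/25, -3/25); (1, 0) → (-7/25, -24/25); (-3, 4) → (117/25, 44/25); (-3, 1) → (9/5, 13/5)
T3 rotate counter-clockwise with cos θ = -12/13, sin θ = 5/13: (-79/25, -3/25) → (963/325, -359/325); (-7/25, -24/25) → (204/325, 253/325); (117/25, 44/25) → (-1624/325, 57/325); (9/5, 13/5) → (-173/65, -111/65)

image vertices: (963/325, -359/325), (204/325, 253/325), (-1624/325, 57/325), (-173/65, -111/65)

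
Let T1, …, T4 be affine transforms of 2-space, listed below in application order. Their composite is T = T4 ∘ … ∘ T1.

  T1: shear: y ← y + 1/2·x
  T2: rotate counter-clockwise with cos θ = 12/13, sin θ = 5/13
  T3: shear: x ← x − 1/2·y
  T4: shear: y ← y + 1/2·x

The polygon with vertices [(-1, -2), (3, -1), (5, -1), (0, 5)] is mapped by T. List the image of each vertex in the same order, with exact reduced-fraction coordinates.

T1 shear: y ← y + 1/2·x: (-1, -2) → (-1, -5/2); (3, -1) → (3, 1/2); (5, -1) → (5, 3/2); (0, 5) → (0, 5)
T2 rotate counter-clockwise with cos θ = 12/13, sin θ = 5/13: (-1, -5/2) → (1/26, -35/13); (3, 1/2) → (67/26, 21/13); (5, 3/2) → (105/26, 43/13); (0, 5) → (-25/13, 60/13)
T3 shear: x ← x − 1/2·y: (1/26, -35/13) → (18/13, -35/13); (67/26, 21/13) → (23/13, 21/13); (105/26, 43/13) → (31/13, 43/13); (-25/13, 60/13) → (-55/13, 60/13)
T4 shear: y ← y + 1/2·x: (18/13, -35/13) → (18/13, -2); (23/13, 21/13) → (23/13, 5/2); (31/13, 43/13) → (31/13, 9/2); (-55/13, 60/13) → (-55/13, 5/2)

image vertices: (18/13, -2), (23/13, 5/2), (31/13, 9/2), (-55/13, 5/2)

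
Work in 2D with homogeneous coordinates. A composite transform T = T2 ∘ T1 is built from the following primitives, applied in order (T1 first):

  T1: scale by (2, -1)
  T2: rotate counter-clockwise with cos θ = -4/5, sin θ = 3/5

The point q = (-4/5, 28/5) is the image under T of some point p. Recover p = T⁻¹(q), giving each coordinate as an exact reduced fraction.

T1 = [2 0 0; 0 -1 0; 0 0 1]
T2·T1 = [-8/5 3/5 0; 6/5 4/5 0; 0 0 1]
det M = -2; M⁻¹ = [-2/5 3/10 0; 3/5 4/5 0; 0 0 1]
M⁻¹ · (-4/5, 28/5)ᵀ = (2, 4)ᵀ

p = (2, 4)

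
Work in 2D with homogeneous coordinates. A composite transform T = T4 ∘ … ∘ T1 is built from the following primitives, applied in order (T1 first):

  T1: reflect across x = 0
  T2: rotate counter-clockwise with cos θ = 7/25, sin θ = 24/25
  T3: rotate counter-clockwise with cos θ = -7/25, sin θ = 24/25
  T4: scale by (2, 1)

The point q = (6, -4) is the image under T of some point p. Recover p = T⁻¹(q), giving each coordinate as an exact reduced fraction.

T1 = [-1 0 0; 0 1 0; 0 0 1]
T2·T1 = [-7/25 -24/25 0; -24/25 7/25 0; 0 0 1]
T3·…·T1 = [1 0 0; 0 -1 0; 0 0 1]
T4·…·T1 = [2 0 0; 0 -1 0; 0 0 1]
det M = -2; M⁻¹ = [1/2 0 0; 0 -1 0; 0 0 1]
M⁻¹ · (6, -4)ᵀ = (3, 4)ᵀ

p = (3, 4)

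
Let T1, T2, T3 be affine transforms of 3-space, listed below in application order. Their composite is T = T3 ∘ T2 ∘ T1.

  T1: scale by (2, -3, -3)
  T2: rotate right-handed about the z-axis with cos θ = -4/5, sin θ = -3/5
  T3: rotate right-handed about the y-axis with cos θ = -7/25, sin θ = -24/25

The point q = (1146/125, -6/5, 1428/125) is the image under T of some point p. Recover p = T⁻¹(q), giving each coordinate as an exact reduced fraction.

T1 = [2 0 0 0; 0 -3 0 0; 0 0 -3 0; 0 0 0 1]
T2·T1 = [-8/5 -9/5 0 0; -6/5 12/5 0 0; 0 0 -3 0; 0 0 0 1]
T3·…·T1 = [56/125 63/125 72/25 0; -6/5 12/5 0 0; -192/125 -216/125 21/25 0; 0 0 0 1]
det M = 18; M⁻¹ = [14/125 -3/10 -48/125 0; 7/125 4/15 -24/125 0; 8/25 0 7/75 0; 0 0 0 1]
M⁻¹ · (1146/125, -6/5, 1428/125)ᵀ = (-3, -2, 4)ᵀ

p = (-3, -2, 4)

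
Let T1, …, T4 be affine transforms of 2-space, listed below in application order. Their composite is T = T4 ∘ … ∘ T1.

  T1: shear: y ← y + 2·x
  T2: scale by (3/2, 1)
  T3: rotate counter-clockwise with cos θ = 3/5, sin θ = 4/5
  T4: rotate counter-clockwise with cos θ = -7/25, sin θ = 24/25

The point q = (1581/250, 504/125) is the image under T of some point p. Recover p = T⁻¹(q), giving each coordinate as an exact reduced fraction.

p = (-3, 0)

T1 = [1 0 0; 2 1 0; 0 0 1]
T2·T1 = [3/2 0 0; 2 1 0; 0 0 1]
T3·…·T1 = [-7/10 -4/5 0; 12/5 3/5 0; 0 0 1]
T4·…·T1 = [-527/250 -44/125 0; -168/125 -117/125 0; 0 0 1]
det M = 3/2; M⁻¹ = [-78/125 88/375 0; 112/125 -527/375 0; 0 0 1]
M⁻¹ · (1581/250, 504/125)ᵀ = (-3, 0)ᵀ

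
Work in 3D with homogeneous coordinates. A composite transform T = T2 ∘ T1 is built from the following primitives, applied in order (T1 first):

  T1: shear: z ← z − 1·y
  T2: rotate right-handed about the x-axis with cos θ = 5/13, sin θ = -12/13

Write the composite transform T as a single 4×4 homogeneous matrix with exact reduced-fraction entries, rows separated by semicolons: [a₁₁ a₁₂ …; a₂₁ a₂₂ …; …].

T1 = [1 0 0 0; 0 1 0 0; 0 -1 1 0; 0 0 0 1]
T2·T1 = [1 0 0 0; 0 -7/13 12/13 0; 0 -17/13 5/13 0; 0 0 0 1]

T = [1 0 0 0; 0 -7/13 12/13 0; 0 -17/13 5/13 0; 0 0 0 1]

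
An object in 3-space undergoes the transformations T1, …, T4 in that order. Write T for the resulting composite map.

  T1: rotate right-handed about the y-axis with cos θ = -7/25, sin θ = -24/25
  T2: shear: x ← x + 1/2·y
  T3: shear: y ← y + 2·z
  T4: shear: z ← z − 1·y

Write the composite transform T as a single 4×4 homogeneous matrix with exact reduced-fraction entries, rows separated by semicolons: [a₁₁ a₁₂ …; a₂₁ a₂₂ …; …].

T1 = [-7/25 0 -24/25 0; 0 1 0 0; 24/25 0 -7/25 0; 0 0 0 1]
T2·T1 = [-7/25 1/2 -24/25 0; 0 1 0 0; 24/25 0 -7/25 0; 0 0 0 1]
T3·…·T1 = [-7/25 1/2 -24/25 0; 48/25 1 -14/25 0; 24/25 0 -7/25 0; 0 0 0 1]
T4·…·T1 = [-7/25 1/2 -24/25 0; 48/25 1 -14/25 0; -24/25 -1 7/25 0; 0 0 0 1]

T = [-7/25 1/2 -24/25 0; 48/25 1 -14/25 0; -24/25 -1 7/25 0; 0 0 0 1]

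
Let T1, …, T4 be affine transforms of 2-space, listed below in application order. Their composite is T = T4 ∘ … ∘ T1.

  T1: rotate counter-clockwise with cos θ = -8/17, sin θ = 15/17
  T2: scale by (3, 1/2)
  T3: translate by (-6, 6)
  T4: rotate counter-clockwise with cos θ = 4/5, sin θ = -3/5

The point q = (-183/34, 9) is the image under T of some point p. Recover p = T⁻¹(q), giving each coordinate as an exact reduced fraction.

T1 = [-8/17 -15/17 0; 15/17 -8/17 0; 0 0 1]
T2·T1 = [-24/17 -45/17 0; 15/34 -4/17 0; 0 0 1]
T3·…·T1 = [-24/17 -45/17 -6; 15/34 -4/17 6; 0 0 1]
T4·…·T1 = [-147/170 -192/85 -6/5; 6/5 7/5 42/5; 0 0 1]
det M = 3/2; M⁻¹ = [14/15 128/85 -196/17; -4/5 -49/85 66/17; 0 0 1]
M⁻¹ · (-183/34, 9)ᵀ = (-3, 3)ᵀ

p = (-3, 3)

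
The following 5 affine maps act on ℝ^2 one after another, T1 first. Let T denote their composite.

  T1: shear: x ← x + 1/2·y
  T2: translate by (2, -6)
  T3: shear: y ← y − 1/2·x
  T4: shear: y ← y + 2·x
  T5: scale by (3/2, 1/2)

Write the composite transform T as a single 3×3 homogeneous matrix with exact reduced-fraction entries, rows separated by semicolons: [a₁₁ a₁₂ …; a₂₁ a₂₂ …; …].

T = [3/2 3/4 3; 3/4 7/8 -3/2; 0 0 1]

T1 = [1 1/2 0; 0 1 0; 0 0 1]
T2·T1 = [1 1/2 2; 0 1 -6; 0 0 1]
T3·…·T1 = [1 1/2 2; -1/2 3/4 -7; 0 0 1]
T4·…·T1 = [1 1/2 2; 3/2 7/4 -3; 0 0 1]
T5·…·T1 = [3/2 3/4 3; 3/4 7/8 -3/2; 0 0 1]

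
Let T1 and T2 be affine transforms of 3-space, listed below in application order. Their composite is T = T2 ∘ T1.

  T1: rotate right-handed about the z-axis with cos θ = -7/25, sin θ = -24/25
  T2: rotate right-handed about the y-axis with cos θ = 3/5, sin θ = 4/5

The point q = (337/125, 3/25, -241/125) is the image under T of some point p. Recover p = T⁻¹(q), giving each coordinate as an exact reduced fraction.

p = (-1, 3, 1)

T1 = [-7/25 24/25 0 0; -24/25 -7/25 0 0; 0 0 1 0; 0 0 0 1]
T2·T1 = [-21/125 72/125 4/5 0; -24/25 -7/25 0 0; 28/125 -96/125 3/5 0; 0 0 0 1]
det M = 1; M⁻¹ = [-21/125 -24/25 28/125 0; 72/125 -7/25 -96/125 0; 4/5 0 3/5 0; 0 0 0 1]
M⁻¹ · (337/125, 3/25, -241/125)ᵀ = (-1, 3, 1)ᵀ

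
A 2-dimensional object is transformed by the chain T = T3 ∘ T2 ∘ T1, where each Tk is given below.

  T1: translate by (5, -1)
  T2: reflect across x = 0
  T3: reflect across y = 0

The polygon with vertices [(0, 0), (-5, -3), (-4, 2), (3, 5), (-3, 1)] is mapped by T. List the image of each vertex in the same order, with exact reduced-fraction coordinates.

T1 translate by (5, -1): (0, 0) → (5, -1); (-5, -3) → (0, -4); (-4, 2) → (1, 1); (3, 5) → (8, 4); (-3, 1) → (2, 0)
T2 reflect across x = 0: (5, -1) → (-5, -1); (0, -4) → (0, -4); (1, 1) → (-1, 1); (8, 4) → (-8, 4); (2, 0) → (-2, 0)
T3 reflect across y = 0: (-5, -1) → (-5, 1); (0, -4) → (0, 4); (-1, 1) → (-1, -1); (-8, 4) → (-8, -4); (-2, 0) → (-2, 0)

image vertices: (-5, 1), (0, 4), (-1, -1), (-8, -4), (-2, 0)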